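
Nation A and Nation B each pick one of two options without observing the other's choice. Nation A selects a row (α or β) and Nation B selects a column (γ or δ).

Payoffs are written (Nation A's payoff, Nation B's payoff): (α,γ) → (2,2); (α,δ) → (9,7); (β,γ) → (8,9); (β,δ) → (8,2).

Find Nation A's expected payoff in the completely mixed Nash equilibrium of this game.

First find y, the probability Nation B plays γ, from Nation A's indifference between α and β: 2y + 9(1−y) = 8y + 8(1−y), giving y = 1/7.
Since Nation A is indifferent in equilibrium, Nation A's expected payoff equals the payoff from either row against (1/7, 6/7). Using α: 2(1/7) + 9(6/7) = 8.

8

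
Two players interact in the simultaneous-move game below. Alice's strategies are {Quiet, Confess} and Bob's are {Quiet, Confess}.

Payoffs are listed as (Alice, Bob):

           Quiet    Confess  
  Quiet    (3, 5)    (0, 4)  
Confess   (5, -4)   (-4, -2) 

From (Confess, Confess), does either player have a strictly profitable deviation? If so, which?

Alice at (Confess, Confess) earns -4; deviating to Quiet yields 0 — a strict improvement.
Bob earns -2; deviating to Quiet yields -4 — not better.
Only Alice has a strictly profitable deviation.

Alice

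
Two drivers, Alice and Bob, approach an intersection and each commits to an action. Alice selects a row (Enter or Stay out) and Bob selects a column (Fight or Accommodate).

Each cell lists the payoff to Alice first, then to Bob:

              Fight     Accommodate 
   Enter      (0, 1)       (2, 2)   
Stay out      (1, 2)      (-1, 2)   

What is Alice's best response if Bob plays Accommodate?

Against Accommodate, Alice earns 2 from Enter and -1 from Stay out.
So Enter is the best response.

Enter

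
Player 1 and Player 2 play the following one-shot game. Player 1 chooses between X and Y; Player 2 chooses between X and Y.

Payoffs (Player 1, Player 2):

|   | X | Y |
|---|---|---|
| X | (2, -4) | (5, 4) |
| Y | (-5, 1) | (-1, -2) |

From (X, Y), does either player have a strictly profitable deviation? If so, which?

Neither

Player 1 at (X, Y) earns 5; deviating to Y yields -1 — not better.
Player 2 earns 4; deviating to X yields -4 — not better.
Neither player can strictly improve; the profile is a Nash equilibrium.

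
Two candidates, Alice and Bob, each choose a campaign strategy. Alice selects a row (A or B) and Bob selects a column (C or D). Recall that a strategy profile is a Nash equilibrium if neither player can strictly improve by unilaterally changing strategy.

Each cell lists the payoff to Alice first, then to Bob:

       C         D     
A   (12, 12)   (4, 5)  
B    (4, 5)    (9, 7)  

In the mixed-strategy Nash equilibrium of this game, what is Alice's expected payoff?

92/13

First find q, the probability Bob plays C, from Alice's indifference between A and B: 12q + 4(1−q) = 4q + 9(1−q), giving q = 5/13.
Since Alice is indifferent in equilibrium, Alice's expected payoff equals the payoff from either row against (5/13, 8/13). Using A: 12(5/13) + 4(8/13) = 92/13.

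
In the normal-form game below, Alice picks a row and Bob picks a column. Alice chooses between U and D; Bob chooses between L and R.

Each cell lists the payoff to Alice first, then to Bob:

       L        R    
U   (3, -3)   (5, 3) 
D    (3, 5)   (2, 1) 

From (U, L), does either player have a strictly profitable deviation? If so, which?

Alice at (U, L) earns 3; deviating to D yields 3 — not better.
Bob earns -3; deviating to R yields 3 — a strict improvement.
Only Bob has a strictly profitable deviation.

Bob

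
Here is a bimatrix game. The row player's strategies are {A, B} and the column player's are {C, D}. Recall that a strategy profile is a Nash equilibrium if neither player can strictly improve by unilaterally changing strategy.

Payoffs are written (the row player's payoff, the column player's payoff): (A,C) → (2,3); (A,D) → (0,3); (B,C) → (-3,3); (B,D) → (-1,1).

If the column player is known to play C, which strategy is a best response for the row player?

A

Against C, the row player earns 2 from A and -3 from B.
So A is the best response.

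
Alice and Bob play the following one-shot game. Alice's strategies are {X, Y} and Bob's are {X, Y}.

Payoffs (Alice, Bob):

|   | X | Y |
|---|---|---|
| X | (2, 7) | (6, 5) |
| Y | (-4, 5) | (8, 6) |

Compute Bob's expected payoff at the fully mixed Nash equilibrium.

First find x, the probability Alice plays X, from Bob's indifference between X and Y: 7x + 5(1−x) = 5x + 6(1−x), giving x = 1/3.
Since Bob is indifferent in equilibrium, Bob's expected payoff equals the payoff from either column against (1/3, 2/3). Using X: 7(1/3) + 5(2/3) = 17/3.

17/3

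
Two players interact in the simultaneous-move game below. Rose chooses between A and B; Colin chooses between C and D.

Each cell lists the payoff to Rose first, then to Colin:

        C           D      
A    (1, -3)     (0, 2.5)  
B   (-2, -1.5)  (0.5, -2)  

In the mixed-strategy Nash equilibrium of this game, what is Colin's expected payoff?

First find p, the probability Rose plays A, from Colin's indifference between C and D: −3p − 1.5(1−p) = 2.5p − 2(1−p), giving p = 1/12.
Since Colin is indifferent in equilibrium, Colin's expected payoff equals the payoff from either column against (1/12, 11/12). Using C: −3(1/12) − 1.5(11/12) = -13/8.

-13/8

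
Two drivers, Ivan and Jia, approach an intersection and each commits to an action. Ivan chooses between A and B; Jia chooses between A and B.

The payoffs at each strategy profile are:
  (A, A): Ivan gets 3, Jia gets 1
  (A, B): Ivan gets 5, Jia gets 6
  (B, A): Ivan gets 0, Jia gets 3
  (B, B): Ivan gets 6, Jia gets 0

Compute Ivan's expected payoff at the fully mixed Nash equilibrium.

9/2

First find q, the probability Jia plays A, from Ivan's indifference between A and B: 3q + 5(1−q) = 6(1−q), giving q = 1/4.
Since Ivan is indifferent in equilibrium, Ivan's expected payoff equals the payoff from either row against (1/4, 3/4). Using A: 3(1/4) + 5(3/4) = 9/2.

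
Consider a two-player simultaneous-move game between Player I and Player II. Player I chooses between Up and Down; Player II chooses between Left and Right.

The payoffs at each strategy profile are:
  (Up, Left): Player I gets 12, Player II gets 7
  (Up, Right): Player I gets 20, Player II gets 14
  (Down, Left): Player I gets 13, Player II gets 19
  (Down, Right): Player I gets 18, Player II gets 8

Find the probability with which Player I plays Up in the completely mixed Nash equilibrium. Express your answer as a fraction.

Let p be the probability that Player I plays Up. In a completely mixed equilibrium, Player II must be indifferent between Left and Right.
Player II's expected payoff from Left is 7p + 19(1−p); from Right it is 14p + 8(1−p).
Setting these equal: −12p + 19 = 6p + 8, so p = 11/18.

11/18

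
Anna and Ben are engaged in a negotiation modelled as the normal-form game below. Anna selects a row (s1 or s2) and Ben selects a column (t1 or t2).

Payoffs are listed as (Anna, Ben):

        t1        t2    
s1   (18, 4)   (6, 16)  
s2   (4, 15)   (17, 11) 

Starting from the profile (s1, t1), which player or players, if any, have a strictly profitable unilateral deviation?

Ben

Anna at (s1, t1) earns 18; deviating to s2 yields 4 — not better.
Ben earns 4; deviating to t2 yields 16 — a strict improvement.
Only Ben has a strictly profitable deviation.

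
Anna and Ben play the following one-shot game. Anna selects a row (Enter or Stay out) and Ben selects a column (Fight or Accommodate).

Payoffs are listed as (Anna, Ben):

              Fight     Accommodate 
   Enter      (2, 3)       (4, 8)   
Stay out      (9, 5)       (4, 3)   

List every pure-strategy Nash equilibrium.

(Enter, Fight): Anna prefers Stay out (9 > 2); Ben prefers Accommodate (8 > 3) — not an equilibrium.
(Enter, Accommodate): Anna gets 4 ≥ 4 from Stay out, and Ben gets 8 ≥ 3 from Fight — Nash equilibrium.
(Stay out, Fight): Anna gets 9 ≥ 2 from Enter, and Ben gets 5 ≥ 3 from Accommodate — Nash equilibrium.
(Stay out, Accommodate): Ben prefers Fight (5 > 3) — not an equilibrium.

(Enter, Accommodate) and (Stay out, Fight)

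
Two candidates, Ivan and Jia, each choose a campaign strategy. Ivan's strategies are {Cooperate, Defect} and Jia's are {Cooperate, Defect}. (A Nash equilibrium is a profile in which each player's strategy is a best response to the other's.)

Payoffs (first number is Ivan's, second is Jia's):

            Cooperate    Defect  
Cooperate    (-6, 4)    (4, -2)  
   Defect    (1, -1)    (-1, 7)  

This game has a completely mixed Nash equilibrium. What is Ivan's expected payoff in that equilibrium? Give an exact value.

First find y, the probability Jia plays Cooperate, from Ivan's indifference between Cooperate and Defect: −6y + 4(1−y) = y − (1−y), giving y = 5/12.
Since Ivan is indifferent in equilibrium, Ivan's expected payoff equals the payoff from either row against (5/12, 7/12). Using Cooperate: −6(5/12) + 4(7/12) = -1/6.

-1/6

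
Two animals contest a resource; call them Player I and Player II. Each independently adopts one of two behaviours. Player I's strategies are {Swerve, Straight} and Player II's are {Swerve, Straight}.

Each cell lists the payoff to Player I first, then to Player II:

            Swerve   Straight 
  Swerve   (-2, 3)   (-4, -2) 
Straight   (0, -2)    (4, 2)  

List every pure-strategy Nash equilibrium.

(Swerve, Swerve): Player I prefers Straight (0 > -2) — not an equilibrium.
(Swerve, Straight): Player I prefers Straight (4 > -4); Player II prefers Swerve (3 > -2) — not an equilibrium.
(Straight, Swerve): Player II prefers Straight (2 > -2) — not an equilibrium.
(Straight, Straight): Player I gets 4 ≥ -4 from Swerve, and Player II gets 2 ≥ -2 from Swerve — Nash equilibrium.

(Straight, Straight)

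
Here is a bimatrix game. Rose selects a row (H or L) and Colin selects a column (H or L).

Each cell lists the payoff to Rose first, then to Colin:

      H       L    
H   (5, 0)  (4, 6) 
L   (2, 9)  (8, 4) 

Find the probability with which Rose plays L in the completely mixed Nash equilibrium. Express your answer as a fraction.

Let r be the probability that Rose plays H. In a completely mixed equilibrium, Colin must be indifferent between H and L.
Colin's expected payoff from H is 9(1−r); from L it is 6r + 4(1−r).
Setting these equal: −9r + 9 = 2r + 4, so r = 5/11.
Therefore Rose plays L with probability 1 − 5/11 = 6/11.

6/11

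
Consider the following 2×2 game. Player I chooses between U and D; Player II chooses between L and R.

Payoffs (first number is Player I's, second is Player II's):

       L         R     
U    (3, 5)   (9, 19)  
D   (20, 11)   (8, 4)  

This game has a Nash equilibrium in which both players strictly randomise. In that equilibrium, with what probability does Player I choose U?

Let x be the probability that Player I plays U. In a completely mixed equilibrium, Player II must be indifferent between L and R.
Player II's expected payoff from L is 5x + 11(1−x); from R it is 19x + 4(1−x).
Setting these equal: −6x + 11 = 15x + 4, so x = 1/3.

1/3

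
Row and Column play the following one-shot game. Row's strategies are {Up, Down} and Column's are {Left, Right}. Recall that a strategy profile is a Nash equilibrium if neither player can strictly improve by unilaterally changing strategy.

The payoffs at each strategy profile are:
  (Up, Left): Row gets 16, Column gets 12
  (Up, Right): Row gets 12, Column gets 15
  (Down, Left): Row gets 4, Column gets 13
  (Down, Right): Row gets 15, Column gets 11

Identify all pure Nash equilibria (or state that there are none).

(Up, Left): Column prefers Right (15 > 12) — not an equilibrium.
(Up, Right): Row prefers Down (15 > 12) — not an equilibrium.
(Down, Left): Row prefers Up (16 > 4) — not an equilibrium.
(Down, Right): Column prefers Left (13 > 11) — not an equilibrium.

none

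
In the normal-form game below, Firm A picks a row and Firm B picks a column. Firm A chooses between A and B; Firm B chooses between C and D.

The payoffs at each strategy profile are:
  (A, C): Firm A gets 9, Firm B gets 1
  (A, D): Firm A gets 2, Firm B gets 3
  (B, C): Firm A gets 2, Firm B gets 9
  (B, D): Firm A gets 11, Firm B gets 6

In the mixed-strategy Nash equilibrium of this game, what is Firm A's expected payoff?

95/16

First find q, the probability Firm B plays C, from Firm A's indifference between A and B: 9q + 2(1−q) = 2q + 11(1−q), giving q = 9/16.
Since Firm A is indifferent in equilibrium, Firm A's expected payoff equals the payoff from either row against (9/16, 7/16). Using A: 9(9/16) + 2(7/16) = 95/16.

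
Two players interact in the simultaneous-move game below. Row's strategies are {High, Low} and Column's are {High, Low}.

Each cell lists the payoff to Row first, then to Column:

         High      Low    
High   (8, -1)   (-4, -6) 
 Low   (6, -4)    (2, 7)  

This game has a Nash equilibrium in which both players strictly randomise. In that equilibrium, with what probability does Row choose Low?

Let x be the probability that Row plays High. In a completely mixed equilibrium, Column must be indifferent between High and Low.
Column's expected payoff from High is −x − 4(1−x); from Low it is −6x + 7(1−x).
Setting these equal: 3x − 4 = −13x + 7, so x = 11/16.
Therefore Row plays Low with probability 1 − 11/16 = 5/16.

5/16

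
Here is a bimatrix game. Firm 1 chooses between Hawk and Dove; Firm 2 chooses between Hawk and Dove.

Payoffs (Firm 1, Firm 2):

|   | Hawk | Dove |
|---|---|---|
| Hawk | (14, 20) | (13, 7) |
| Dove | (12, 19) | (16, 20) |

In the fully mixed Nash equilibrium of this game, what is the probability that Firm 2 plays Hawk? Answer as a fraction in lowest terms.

3/5

Let y be the probability that Firm 2 plays Hawk. In a completely mixed equilibrium, Firm 1 must be indifferent between Hawk and Dove.
Firm 1's expected payoff from Hawk is 14y + 13(1−y); from Dove it is 12y + 16(1−y).
Setting these equal: y + 13 = −4y + 16, so y = 3/5.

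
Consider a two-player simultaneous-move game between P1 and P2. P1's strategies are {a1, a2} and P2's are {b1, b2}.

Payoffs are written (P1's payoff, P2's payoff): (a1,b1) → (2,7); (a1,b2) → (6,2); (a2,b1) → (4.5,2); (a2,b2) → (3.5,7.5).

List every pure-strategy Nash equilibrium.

none

(a1, b1): P1 prefers a2 (4.5 > 2) — not an equilibrium.
(a1, b2): P2 prefers b1 (7 > 2) — not an equilibrium.
(a2, b1): P2 prefers b2 (7.5 > 2) — not an equilibrium.
(a2, b2): P1 prefers a1 (6 > 3.5) — not an equilibrium.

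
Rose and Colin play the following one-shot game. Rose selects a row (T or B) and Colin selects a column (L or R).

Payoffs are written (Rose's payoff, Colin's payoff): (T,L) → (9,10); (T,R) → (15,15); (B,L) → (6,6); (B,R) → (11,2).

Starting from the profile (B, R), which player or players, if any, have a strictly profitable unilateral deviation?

Rose at (B, R) earns 11; deviating to T yields 15 — a strict improvement.
Colin earns 2; deviating to L yields 6 — a strict improvement.
Both Rose and Colin have strictly profitable deviations.

Both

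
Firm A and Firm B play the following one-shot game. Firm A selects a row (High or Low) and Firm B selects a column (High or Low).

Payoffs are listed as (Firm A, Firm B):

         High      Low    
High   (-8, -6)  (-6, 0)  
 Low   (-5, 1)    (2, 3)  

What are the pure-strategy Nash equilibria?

(Low, Low)

(High, High): Firm A prefers Low (-5 > -8); Firm B prefers Low (0 > -6) — not an equilibrium.
(High, Low): Firm A prefers Low (2 > -6) — not an equilibrium.
(Low, High): Firm B prefers Low (3 > 1) — not an equilibrium.
(Low, Low): Firm A gets 2 ≥ -6 from High, and Firm B gets 3 ≥ 1 from High — Nash equilibrium.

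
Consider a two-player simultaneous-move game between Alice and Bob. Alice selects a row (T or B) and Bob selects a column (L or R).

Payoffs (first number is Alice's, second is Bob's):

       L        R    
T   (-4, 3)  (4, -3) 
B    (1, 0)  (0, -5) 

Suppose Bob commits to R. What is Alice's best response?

Against R, Alice earns 4 from T and 0 from B.
So T is the best response.

T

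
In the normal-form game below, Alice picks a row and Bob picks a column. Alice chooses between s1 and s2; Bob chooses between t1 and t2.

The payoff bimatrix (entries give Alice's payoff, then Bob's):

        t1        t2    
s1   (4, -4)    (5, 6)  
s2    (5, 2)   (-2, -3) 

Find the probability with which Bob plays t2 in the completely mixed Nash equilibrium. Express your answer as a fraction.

Let y be the probability that Bob plays t1. In a completely mixed equilibrium, Alice must be indifferent between s1 and s2.
Alice's expected payoff from s1 is 4y + 5(1−y); from s2 it is 5y − 2(1−y).
Setting these equal: −y + 5 = 7y − 2, so y = 7/8.
Therefore Bob plays t2 with probability 1 − 7/8 = 1/8.

1/8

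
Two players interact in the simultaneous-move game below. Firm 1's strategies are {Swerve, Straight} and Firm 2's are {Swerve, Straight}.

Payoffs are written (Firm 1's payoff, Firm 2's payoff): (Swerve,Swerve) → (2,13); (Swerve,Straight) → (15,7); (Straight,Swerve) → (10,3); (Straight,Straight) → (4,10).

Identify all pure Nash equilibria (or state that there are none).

(Swerve, Swerve): Firm 1 prefers Straight (10 > 2) — not an equilibrium.
(Swerve, Straight): Firm 2 prefers Swerve (13 > 7) — not an equilibrium.
(Straight, Swerve): Firm 2 prefers Straight (10 > 3) — not an equilibrium.
(Straight, Straight): Firm 1 prefers Swerve (15 > 4) — not an equilibrium.

none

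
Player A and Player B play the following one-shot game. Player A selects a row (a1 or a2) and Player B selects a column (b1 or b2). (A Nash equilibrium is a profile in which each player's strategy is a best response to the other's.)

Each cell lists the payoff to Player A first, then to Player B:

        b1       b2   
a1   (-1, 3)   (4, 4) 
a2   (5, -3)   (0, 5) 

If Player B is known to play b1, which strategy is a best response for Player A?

Against b1, Player A earns -1 from a1 and 5 from a2.
So a2 is the best response.

a2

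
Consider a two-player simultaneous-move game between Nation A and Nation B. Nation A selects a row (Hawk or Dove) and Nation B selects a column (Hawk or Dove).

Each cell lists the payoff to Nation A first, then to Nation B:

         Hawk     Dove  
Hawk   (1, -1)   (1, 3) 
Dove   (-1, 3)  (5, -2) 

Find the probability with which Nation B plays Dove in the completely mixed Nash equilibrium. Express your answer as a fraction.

Let y be the probability that Nation B plays Hawk. In a completely mixed equilibrium, Nation A must be indifferent between Hawk and Dove.
Nation A's expected payoff from Hawk is y + (1−y); from Dove it is −y + 5(1−y).
Setting these equal: 1 = −6y + 5, so y = 2/3.
Therefore Nation B plays Dove with probability 1 − 2/3 = 1/3.

1/3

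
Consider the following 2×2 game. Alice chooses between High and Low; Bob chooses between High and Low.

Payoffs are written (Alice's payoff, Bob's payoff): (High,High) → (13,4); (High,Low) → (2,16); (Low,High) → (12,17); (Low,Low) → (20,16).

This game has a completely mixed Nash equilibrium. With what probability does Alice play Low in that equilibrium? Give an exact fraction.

12/13

Let x be the probability that Alice plays High. In a completely mixed equilibrium, Bob must be indifferent between High and Low.
Bob's expected payoff from High is 4x + 17(1−x); from Low it is 16x + 16(1−x).
Setting these equal: −13x + 17 = 16, so x = 1/13.
Therefore Alice plays Low with probability 1 − 1/13 = 12/13.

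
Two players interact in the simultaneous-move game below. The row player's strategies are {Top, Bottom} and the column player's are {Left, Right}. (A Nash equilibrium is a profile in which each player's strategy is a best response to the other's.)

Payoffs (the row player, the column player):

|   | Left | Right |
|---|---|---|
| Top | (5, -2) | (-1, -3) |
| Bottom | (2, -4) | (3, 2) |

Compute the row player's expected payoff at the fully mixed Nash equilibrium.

17/7

First find q, the probability the column player plays Left, from the row player's indifference between Top and Bottom: 5q − (1−q) = 2q + 3(1−q), giving q = 4/7.
Since the row player is indifferent in equilibrium, the row player's expected payoff equals the payoff from either row against (4/7, 3/7). Using Top: 5(4/7) − (3/7) = 17/7.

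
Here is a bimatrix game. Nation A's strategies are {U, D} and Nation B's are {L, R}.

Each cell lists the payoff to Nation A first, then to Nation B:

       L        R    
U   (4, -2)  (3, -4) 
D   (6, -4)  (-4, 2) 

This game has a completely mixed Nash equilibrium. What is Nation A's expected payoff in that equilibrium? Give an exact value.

34/9

First find y, the probability Nation B plays L, from Nation A's indifference between U and D: 4y + 3(1−y) = 6y − 4(1−y), giving y = 7/9.
Since Nation A is indifferent in equilibrium, Nation A's expected payoff equals the payoff from either row against (7/9, 2/9). Using U: 4(7/9) + 3(2/9) = 34/9.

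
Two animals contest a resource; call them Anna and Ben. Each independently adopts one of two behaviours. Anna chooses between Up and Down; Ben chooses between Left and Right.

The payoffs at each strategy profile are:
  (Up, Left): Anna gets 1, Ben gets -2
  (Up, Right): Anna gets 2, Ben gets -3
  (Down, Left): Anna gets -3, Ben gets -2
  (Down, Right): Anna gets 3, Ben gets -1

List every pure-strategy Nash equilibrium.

(Up, Left) and (Down, Right)

(Up, Left): Anna gets 1 ≥ -3 from Down, and Ben gets -2 ≥ -3 from Right — Nash equilibrium.
(Up, Right): Anna prefers Down (3 > 2); Ben prefers Left (-2 > -3) — not an equilibrium.
(Down, Left): Anna prefers Up (1 > -3); Ben prefers Right (-1 > -2) — not an equilibrium.
(Down, Right): Anna gets 3 ≥ 2 from Up, and Ben gets -1 ≥ -2 from Left — Nash equilibrium.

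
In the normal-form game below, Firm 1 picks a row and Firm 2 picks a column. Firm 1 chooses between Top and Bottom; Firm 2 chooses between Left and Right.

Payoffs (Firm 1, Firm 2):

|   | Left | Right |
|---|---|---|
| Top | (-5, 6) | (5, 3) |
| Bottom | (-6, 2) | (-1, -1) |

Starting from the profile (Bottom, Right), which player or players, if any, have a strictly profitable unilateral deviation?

Both

Firm 1 at (Bottom, Right) earns -1; deviating to Top yields 5 — a strict improvement.
Firm 2 earns -1; deviating to Left yields 2 — a strict improvement.
Both Firm 1 and Firm 2 have strictly profitable deviations.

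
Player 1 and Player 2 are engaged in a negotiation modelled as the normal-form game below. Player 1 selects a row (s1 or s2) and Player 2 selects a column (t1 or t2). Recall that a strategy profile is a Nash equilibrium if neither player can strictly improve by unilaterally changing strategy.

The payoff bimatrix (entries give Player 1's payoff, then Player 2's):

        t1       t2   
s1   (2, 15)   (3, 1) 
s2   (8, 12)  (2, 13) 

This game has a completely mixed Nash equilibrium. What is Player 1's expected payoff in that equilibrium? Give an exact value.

First find q, the probability Player 2 plays t1, from Player 1's indifference between s1 and s2: 2q + 3(1−q) = 8q + 2(1−q), giving q = 1/7.
Since Player 1 is indifferent in equilibrium, Player 1's expected payoff equals the payoff from either row against (1/7, 6/7). Using s1: 2(1/7) + 3(6/7) = 20/7.

20/7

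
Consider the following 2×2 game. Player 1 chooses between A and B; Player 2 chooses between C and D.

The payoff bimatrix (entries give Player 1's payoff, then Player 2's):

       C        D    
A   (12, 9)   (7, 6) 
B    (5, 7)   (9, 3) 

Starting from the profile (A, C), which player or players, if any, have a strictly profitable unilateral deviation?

Player 1 at (A, C) earns 12; deviating to B yields 5 — not better.
Player 2 earns 9; deviating to D yields 6 — not better.
Neither player can strictly improve; the profile is a Nash equilibrium.

Neither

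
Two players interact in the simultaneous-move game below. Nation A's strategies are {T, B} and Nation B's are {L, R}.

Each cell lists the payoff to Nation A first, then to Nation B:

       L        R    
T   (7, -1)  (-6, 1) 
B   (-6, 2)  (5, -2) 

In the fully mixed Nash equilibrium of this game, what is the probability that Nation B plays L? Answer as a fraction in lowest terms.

11/24

Let c be the probability that Nation B plays L. In a completely mixed equilibrium, Nation A must be indifferent between T and B.
Nation A's expected payoff from T is 7c − 6(1−c); from B it is −6c + 5(1−c).
Setting these equal: 13c − 6 = −11c + 5, so c = 11/24.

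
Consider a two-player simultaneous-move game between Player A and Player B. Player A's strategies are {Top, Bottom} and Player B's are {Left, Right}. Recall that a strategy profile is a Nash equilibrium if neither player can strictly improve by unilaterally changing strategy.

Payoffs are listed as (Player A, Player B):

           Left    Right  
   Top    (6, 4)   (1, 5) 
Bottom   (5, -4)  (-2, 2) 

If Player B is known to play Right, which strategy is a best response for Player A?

Top

Against Right, Player A earns 1 from Top and -2 from Bottom.
So Top is the best response.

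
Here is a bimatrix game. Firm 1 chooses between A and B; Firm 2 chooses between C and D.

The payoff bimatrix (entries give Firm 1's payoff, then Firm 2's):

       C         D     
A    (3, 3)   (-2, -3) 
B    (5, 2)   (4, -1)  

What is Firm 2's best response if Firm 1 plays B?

C

Against B, Firm 2 earns 2 from C and -1 from D.
So C is the best response.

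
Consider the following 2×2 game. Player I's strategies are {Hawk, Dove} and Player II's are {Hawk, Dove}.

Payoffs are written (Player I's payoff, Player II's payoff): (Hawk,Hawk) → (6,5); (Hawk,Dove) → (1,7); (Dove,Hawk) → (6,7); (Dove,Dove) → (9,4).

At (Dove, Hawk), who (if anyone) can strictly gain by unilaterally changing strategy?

Player I at (Dove, Hawk) earns 6; deviating to Hawk yields 6 — not better.
Player II earns 7; deviating to Dove yields 4 — not better.
Neither player can strictly improve; the profile is a Nash equilibrium.

Neither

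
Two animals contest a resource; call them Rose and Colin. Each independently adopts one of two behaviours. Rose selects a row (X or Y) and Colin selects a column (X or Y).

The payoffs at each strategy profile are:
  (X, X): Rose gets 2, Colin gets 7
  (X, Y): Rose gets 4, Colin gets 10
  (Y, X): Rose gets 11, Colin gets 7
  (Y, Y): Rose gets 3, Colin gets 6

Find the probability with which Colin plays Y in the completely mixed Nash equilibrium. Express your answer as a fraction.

Let q be the probability that Colin plays X. In a completely mixed equilibrium, Rose must be indifferent between X and Y.
Rose's expected payoff from X is 2q + 4(1−q); from Y it is 11q + 3(1−q).
Setting these equal: −2q + 4 = 8q + 3, so q = 1/10.
Therefore Colin plays Y with probability 1 − 1/10 = 9/10.

9/10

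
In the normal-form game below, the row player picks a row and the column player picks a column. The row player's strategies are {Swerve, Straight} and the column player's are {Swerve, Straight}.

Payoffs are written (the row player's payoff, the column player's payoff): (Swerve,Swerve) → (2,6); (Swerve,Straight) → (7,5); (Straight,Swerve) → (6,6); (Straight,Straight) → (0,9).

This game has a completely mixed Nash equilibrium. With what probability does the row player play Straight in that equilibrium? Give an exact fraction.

Let x be the probability that the row player plays Swerve. In a completely mixed equilibrium, the column player must be indifferent between Swerve and Straight.
The column player's expected payoff from Swerve is 6x + 6(1−x); from Straight it is 5x + 9(1−x).
Setting these equal: 6 = −4x + 9, so x = 3/4.
Therefore the row player plays Straight with probability 1 − 3/4 = 1/4.

1/4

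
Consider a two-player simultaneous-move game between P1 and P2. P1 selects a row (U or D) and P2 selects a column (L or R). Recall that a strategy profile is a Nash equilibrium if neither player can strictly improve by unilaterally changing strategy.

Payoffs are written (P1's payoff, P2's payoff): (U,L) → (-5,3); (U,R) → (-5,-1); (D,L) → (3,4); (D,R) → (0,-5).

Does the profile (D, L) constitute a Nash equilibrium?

At (D, L), P1 earns 3; switching to U would give -5, so P1 has no profitable deviation.
P2 earns 4; switching to R would give -5, so P2 has no profitable deviation.
Neither player can gain by a unilateral deviation, so this profile is a Nash equilibrium.

Yes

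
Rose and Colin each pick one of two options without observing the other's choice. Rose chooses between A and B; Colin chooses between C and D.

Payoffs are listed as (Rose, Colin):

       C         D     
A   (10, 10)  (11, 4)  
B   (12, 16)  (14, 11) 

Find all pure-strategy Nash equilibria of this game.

(A, C): Rose prefers B (12 > 10) — not an equilibrium.
(A, D): Rose prefers B (14 > 11); Colin prefers C (10 > 4) — not an equilibrium.
(B, C): Rose gets 12 ≥ 10 from A, and Colin gets 16 ≥ 11 from D — Nash equilibrium.
(B, D): Colin prefers C (16 > 11) — not an equilibrium.

(B, C)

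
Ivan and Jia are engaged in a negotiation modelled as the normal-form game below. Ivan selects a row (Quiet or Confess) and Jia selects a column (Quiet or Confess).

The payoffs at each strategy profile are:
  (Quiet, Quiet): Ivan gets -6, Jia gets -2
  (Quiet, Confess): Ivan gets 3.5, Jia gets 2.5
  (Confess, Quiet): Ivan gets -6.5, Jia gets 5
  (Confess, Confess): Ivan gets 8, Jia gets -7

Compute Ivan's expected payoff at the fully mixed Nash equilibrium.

First find y, the probability Jia plays Quiet, from Ivan's indifference between Quiet and Confess: −6y + 3.5(1−y) = −6.5y + 8(1−y), giving y = 9/10.
Since Ivan is indifferent in equilibrium, Ivan's expected payoff equals the payoff from either row against (9/10, 1/10). Using Quiet: −6(9/10) + 3.5(1/10) = -101/20.

-101/20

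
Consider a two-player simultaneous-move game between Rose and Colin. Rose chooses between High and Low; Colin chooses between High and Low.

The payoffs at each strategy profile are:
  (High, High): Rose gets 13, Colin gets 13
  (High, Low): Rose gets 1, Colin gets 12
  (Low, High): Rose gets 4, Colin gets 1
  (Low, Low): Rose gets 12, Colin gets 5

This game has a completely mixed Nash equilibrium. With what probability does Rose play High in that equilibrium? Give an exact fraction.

Let r be the probability that Rose plays High. In a completely mixed equilibrium, Colin must be indifferent between High and Low.
Colin's expected payoff from High is 13r + (1−r); from Low it is 12r + 5(1−r).
Setting these equal: 12r + 1 = 7r + 5, so r = 4/5.

4/5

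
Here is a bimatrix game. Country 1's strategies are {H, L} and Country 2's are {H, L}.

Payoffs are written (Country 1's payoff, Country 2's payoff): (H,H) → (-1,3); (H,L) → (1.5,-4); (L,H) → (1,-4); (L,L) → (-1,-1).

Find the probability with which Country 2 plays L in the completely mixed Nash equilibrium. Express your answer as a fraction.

4/9

Let c be the probability that Country 2 plays H. In a completely mixed equilibrium, Country 1 must be indifferent between H and L.
Country 1's expected payoff from H is −c + 1.5(1−c); from L it is c − (1−c).
Setting these equal: −2.5c + 1.5 = 2c − 1, so c = 5/9.
Therefore Country 2 plays L with probability 1 − 5/9 = 4/9.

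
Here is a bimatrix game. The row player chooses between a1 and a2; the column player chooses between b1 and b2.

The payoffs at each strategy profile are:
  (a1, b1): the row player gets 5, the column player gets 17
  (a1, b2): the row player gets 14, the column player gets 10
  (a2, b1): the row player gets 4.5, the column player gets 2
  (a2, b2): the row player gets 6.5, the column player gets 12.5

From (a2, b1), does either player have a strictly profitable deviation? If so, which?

The row player at (a2, b1) earns 4.5; deviating to a1 yields 5 — a strict improvement.
The column player earns 2; deviating to b2 yields 12.5 — a strict improvement.
Both the row player and the column player have strictly profitable deviations.

Both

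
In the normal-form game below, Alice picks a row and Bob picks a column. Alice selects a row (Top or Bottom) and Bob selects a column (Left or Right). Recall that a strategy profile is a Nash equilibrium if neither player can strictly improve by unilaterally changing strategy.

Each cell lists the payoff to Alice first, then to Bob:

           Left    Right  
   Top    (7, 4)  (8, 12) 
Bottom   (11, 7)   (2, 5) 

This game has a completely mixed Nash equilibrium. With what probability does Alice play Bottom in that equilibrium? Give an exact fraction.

4/5

Let r be the probability that Alice plays Top. In a completely mixed equilibrium, Bob must be indifferent between Left and Right.
Bob's expected payoff from Left is 4r + 7(1−r); from Right it is 12r + 5(1−r).
Setting these equal: −3r + 7 = 7r + 5, so r = 1/5.
Therefore Alice plays Bottom with probability 1 − 1/5 = 4/5.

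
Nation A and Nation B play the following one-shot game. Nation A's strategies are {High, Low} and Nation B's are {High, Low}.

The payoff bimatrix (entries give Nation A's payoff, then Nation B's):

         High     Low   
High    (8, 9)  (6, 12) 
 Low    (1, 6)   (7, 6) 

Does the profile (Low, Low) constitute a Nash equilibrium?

At (Low, Low), Nation A earns 7; switching to High would give 6, so Nation A has no profitable deviation.
Nation B earns 6; switching to High would give 6, so Nation B has no profitable deviation.
Neither player can gain by a unilateral deviation, so this profile is a Nash equilibrium.

Yes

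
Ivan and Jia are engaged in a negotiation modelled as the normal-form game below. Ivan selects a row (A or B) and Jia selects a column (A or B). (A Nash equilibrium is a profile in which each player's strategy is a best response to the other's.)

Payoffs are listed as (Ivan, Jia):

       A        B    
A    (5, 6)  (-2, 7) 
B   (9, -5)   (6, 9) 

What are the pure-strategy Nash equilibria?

(A, A): Ivan prefers B (9 > 5); Jia prefers B (7 > 6) — not an equilibrium.
(A, B): Ivan prefers B (6 > -2) — not an equilibrium.
(B, A): Jia prefers B (9 > -5) — not an equilibrium.
(B, B): Ivan gets 6 ≥ -2 from A, and Jia gets 9 ≥ -5 from A — Nash equilibrium.

(B, B)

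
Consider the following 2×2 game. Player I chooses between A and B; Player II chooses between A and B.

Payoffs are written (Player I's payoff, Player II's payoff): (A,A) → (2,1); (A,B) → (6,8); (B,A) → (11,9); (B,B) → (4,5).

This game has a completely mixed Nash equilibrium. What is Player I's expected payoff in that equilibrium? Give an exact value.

58/11

First find y, the probability Player II plays A, from Player I's indifference between A and B: 2y + 6(1−y) = 11y + 4(1−y), giving y = 2/11.
Since Player I is indifferent in equilibrium, Player I's expected payoff equals the payoff from either row against (2/11, 9/11). Using A: 2(2/11) + 6(9/11) = 58/11.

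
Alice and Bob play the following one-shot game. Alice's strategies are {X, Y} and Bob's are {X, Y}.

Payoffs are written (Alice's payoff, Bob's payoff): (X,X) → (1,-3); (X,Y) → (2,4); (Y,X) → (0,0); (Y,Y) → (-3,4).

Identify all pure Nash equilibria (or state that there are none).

(X, X): Bob prefers Y (4 > -3) — not an equilibrium.
(X, Y): Alice gets 2 ≥ -3 from Y, and Bob gets 4 ≥ -3 from X — Nash equilibrium.
(Y, X): Alice prefers X (1 > 0); Bob prefers Y (4 > 0) — not an equilibrium.
(Y, Y): Alice prefers X (2 > -3) — not an equilibrium.

(X, Y)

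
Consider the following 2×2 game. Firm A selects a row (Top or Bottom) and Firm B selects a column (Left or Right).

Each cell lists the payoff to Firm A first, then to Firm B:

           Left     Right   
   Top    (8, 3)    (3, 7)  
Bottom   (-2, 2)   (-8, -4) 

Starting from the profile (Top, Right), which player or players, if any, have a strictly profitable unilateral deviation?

Firm A at (Top, Right) earns 3; deviating to Bottom yields -8 — not better.
Firm B earns 7; deviating to Left yields 3 — not better.
Neither player can strictly improve; the profile is a Nash equilibrium.

Neither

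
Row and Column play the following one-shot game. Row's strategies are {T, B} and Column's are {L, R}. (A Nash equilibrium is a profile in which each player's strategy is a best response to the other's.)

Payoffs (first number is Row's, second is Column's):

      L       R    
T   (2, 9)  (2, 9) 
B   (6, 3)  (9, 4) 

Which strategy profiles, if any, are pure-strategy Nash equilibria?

(T, L): Row prefers B (6 > 2) — not an equilibrium.
(T, R): Row prefers B (9 > 2) — not an equilibrium.
(B, L): Column prefers R (4 > 3) — not an equilibrium.
(B, R): Row gets 9 ≥ 2 from T, and Column gets 4 ≥ 3 from L — Nash equilibrium.

(B, R)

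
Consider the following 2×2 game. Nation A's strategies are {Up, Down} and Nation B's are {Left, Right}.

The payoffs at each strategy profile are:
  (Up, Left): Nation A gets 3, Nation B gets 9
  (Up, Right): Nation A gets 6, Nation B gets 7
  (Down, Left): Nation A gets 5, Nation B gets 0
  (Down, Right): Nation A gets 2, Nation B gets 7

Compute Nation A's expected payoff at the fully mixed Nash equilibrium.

4

First find q, the probability Nation B plays Left, from Nation A's indifference between Up and Down: 3q + 6(1−q) = 5q + 2(1−q), giving q = 2/3.
Since Nation A is indifferent in equilibrium, Nation A's expected payoff equals the payoff from either row against (2/3, 1/3). Using Up: 3(2/3) + 6(1/3) = 4.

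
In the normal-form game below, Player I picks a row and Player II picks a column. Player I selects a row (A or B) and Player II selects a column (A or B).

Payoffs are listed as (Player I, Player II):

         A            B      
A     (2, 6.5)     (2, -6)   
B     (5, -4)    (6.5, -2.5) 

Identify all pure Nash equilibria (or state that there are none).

(B, B)

(A, A): Player I prefers B (5 > 2) — not an equilibrium.
(A, B): Player I prefers B (6.5 > 2); Player II prefers A (6.5 > -6) — not an equilibrium.
(B, A): Player II prefers B (-2.5 > -4) — not an equilibrium.
(B, B): Player I gets 6.5 ≥ 2 from A, and Player II gets -2.5 ≥ -4 from A — Nash equilibrium.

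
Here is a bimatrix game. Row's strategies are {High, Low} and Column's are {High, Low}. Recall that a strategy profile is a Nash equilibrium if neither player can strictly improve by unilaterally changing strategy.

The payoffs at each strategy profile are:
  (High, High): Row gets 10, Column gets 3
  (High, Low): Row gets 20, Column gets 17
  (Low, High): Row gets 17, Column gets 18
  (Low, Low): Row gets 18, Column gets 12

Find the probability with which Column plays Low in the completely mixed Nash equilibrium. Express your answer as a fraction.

7/9

Let y be the probability that Column plays High. In a completely mixed equilibrium, Row must be indifferent between High and Low.
Row's expected payoff from High is 10y + 20(1−y); from Low it is 17y + 18(1−y).
Setting these equal: −10y + 20 = −y + 18, so y = 2/9.
Therefore Column plays Low with probability 1 − 2/9 = 7/9.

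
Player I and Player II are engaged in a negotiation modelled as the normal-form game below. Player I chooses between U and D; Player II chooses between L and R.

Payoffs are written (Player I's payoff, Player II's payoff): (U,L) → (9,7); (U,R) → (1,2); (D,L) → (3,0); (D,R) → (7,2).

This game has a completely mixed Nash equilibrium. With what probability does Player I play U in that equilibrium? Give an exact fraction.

Let x be the probability that Player I plays U. In a completely mixed equilibrium, Player II must be indifferent between L and R.
Player II's expected payoff from L is 7x; from R it is 2x + 2(1−x).
Setting these equal: 7x = 2, so x = 2/7.

2/7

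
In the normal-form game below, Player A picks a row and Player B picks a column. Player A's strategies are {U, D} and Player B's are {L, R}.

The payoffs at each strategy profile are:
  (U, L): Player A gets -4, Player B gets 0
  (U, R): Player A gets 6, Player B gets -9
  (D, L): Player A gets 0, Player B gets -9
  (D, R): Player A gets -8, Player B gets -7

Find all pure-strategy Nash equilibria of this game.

none

(U, L): Player A prefers D (0 > -4) — not an equilibrium.
(U, R): Player B prefers L (0 > -9) — not an equilibrium.
(D, L): Player B prefers R (-7 > -9) — not an equilibrium.
(D, R): Player A prefers U (6 > -8) — not an equilibrium.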